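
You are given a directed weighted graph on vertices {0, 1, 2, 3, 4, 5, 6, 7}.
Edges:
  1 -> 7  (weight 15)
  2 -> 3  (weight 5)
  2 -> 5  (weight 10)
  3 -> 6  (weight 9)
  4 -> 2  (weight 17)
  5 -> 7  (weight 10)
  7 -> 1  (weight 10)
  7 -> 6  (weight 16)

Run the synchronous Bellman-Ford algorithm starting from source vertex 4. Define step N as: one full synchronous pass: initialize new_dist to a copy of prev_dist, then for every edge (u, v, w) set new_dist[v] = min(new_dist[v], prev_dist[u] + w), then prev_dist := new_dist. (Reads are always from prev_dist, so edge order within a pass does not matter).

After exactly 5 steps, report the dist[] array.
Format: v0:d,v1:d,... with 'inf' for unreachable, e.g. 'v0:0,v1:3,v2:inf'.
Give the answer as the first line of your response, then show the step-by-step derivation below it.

v0:inf,v1:47,v2:17,v3:22,v4:0,v5:27,v6:31,v7:37

step 1: dist = v0:inf,v1:inf,v2:17,v3:inf,v4:0,v5:inf,v6:inf,v7:inf
step 2: dist = v0:inf,v1:inf,v2:17,v3:22,v4:0,v5:27,v6:inf,v7:inf
step 3: dist = v0:inf,v1:inf,v2:17,v3:22,v4:0,v5:27,v6:31,v7:37
step 4: dist = v0:inf,v1:47,v2:17,v3:22,v4:0,v5:27,v6:31,v7:37
step 5: dist = v0:inf,v1:47,v2:17,v3:22,v4:0,v5:27,v6:31,v7:37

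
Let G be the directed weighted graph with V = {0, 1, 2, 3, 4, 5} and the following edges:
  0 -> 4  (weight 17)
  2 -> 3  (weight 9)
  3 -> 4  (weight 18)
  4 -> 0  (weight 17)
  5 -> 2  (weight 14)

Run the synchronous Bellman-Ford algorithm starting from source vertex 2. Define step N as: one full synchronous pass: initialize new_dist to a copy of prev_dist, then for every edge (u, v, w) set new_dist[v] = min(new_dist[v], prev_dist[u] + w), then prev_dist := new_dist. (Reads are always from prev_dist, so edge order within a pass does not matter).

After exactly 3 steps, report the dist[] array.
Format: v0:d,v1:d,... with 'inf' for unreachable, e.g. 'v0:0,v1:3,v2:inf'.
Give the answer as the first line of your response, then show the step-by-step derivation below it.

v0:44,v1:inf,v2:0,v3:9,v4:27,v5:inf

step 1: dist = v0:inf,v1:inf,v2:0,v3:9,v4:inf,v5:inf
step 2: dist = v0:inf,v1:inf,v2:0,v3:9,v4:27,v5:inf
step 3: dist = v0:44,v1:inf,v2:0,v3:9,v4:27,v5:inf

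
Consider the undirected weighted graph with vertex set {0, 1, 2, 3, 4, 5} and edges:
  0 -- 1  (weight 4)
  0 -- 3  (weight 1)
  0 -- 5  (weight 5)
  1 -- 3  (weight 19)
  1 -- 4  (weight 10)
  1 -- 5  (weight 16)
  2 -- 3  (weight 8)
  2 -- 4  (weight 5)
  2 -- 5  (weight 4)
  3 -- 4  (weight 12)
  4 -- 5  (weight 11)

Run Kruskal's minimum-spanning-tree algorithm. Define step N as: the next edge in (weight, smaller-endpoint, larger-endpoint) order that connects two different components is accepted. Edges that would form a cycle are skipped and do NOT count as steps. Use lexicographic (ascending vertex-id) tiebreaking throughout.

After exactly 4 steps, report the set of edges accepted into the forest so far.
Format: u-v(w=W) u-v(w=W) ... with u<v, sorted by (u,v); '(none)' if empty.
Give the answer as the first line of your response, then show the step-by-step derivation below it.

0-1(w=4) 0-3(w=1) 0-5(w=5) 2-5(w=4)

step 1: add edge 0-3 (w=1); MST = {0-3(w=1)}
step 2: add edge 0-1 (w=4); MST = {0-1(w=4) 0-3(w=1)}
step 3: add edge 2-5 (w=4); MST = {0-1(w=4) 0-3(w=1) 2-5(w=4)}
step 4: add edge 0-5 (w=5); MST = {0-1(w=4) 0-3(w=1) 0-5(w=5) 2-5(w=4)}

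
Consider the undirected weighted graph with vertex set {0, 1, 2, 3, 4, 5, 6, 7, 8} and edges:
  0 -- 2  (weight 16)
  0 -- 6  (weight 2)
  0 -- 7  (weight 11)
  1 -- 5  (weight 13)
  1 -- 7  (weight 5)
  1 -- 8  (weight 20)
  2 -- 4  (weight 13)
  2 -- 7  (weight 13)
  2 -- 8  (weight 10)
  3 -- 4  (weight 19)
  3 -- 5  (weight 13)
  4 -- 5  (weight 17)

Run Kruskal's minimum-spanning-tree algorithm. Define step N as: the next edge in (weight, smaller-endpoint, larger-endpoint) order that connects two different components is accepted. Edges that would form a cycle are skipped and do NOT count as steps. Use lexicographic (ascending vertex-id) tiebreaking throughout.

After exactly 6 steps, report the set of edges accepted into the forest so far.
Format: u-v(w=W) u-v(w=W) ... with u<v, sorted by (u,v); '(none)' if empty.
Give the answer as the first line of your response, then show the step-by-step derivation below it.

0-6(w=2) 0-7(w=11) 1-5(w=13) 1-7(w=5) 2-4(w=13) 2-8(w=10)

step 1: add edge 0-6 (w=2); MST = {0-6(w=2)}
step 2: add edge 1-7 (w=5); MST = {0-6(w=2) 1-7(w=5)}
step 3: add edge 2-8 (w=10); MST = {0-6(w=2) 1-7(w=5) 2-8(w=10)}
step 4: add edge 0-7 (w=11); MST = {0-6(w=2) 0-7(w=11) 1-7(w=5) 2-8(w=10)}
step 5: add edge 1-5 (w=13); MST = {0-6(w=2) 0-7(w=11) 1-5(w=13) 1-7(w=5) 2-8(w=10)}
step 6: add edge 2-4 (w=13); MST = {0-6(w=2) 0-7(w=11) 1-5(w=13) 1-7(w=5) 2-4(w=13) 2-8(w=10)}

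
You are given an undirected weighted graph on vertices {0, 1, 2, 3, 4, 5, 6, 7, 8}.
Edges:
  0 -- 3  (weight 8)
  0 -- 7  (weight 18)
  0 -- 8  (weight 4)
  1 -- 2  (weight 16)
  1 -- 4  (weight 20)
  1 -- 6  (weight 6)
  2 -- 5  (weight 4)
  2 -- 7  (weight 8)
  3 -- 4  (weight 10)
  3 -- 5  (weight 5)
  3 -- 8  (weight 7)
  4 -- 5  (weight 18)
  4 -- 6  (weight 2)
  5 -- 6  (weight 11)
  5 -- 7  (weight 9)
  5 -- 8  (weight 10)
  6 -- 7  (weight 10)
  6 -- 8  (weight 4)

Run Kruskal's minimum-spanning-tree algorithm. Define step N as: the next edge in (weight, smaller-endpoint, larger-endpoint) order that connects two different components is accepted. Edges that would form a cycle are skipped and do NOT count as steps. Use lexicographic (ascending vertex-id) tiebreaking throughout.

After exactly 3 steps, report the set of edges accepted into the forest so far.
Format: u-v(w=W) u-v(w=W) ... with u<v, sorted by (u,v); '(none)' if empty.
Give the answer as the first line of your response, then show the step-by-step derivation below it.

0-8(w=4) 2-5(w=4) 4-6(w=2)

step 1: add edge 4-6 (w=2); MST = {4-6(w=2)}
step 2: add edge 0-8 (w=4); MST = {0-8(w=4) 4-6(w=2)}
step 3: add edge 2-5 (w=4); MST = {0-8(w=4) 2-5(w=4) 4-6(w=2)}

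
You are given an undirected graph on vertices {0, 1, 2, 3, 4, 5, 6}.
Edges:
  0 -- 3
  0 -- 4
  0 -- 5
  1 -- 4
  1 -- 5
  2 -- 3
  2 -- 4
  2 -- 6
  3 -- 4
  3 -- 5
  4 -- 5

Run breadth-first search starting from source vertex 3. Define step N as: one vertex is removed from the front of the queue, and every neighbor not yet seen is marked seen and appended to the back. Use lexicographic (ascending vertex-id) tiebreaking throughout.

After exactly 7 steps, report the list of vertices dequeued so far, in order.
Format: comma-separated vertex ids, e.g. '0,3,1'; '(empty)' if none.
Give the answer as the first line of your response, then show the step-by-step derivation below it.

3,0,2,4,5,6,1

step 1: dequeue 3; queue=[0,2,4,5]; order=3
step 2: dequeue 0; queue=[2,4,5]; order=3,0
step 3: dequeue 2; queue=[4,5,6]; order=3,0,2
step 4: dequeue 4; queue=[5,6,1]; order=3,0,2,4
step 5: dequeue 5; queue=[6,1]; order=3,0,2,4,5
step 6: dequeue 6; queue=[1]; order=3,0,2,4,5,6
step 7: dequeue 1; queue=[(empty)]; order=3,0,2,4,5,6,1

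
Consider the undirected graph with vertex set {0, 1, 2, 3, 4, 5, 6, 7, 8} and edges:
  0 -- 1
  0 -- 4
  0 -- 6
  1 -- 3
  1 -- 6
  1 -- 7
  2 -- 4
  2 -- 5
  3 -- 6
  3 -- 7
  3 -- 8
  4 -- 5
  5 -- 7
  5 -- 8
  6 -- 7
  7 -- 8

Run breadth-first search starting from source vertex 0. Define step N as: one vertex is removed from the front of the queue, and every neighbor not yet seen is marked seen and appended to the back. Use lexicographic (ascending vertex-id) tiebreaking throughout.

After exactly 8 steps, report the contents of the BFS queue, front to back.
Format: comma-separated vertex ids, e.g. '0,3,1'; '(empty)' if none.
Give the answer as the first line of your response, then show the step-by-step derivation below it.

8

step 1: dequeue 0; queue=[1,4,6]; order=0
step 2: dequeue 1; queue=[4,6,3,7]; order=0,1
step 3: dequeue 4; queue=[6,3,7,2,5]; order=0,1,4
step 4: dequeue 6; queue=[3,7,2,5]; order=0,1,4,6
step 5: dequeue 3; queue=[7,2,5,8]; order=0,1,4,6,3
step 6: dequeue 7; queue=[2,5,8]; order=0,1,4,6,3,7
step 7: dequeue 2; queue=[5,8]; order=0,1,4,6,3,7,2
step 8: dequeue 5; queue=[8]; order=0,1,4,6,3,7,2,5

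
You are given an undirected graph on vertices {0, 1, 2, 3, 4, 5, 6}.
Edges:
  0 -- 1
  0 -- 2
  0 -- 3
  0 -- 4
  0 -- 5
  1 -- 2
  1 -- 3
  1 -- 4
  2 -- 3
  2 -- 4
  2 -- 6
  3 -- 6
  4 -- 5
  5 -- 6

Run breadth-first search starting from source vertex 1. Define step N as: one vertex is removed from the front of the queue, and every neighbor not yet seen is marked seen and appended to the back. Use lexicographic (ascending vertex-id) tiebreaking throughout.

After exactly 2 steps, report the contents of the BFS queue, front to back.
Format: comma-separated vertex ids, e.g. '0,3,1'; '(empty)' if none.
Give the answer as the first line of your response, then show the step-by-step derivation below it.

2,3,4,5

step 1: dequeue 1; queue=[0,2,3,4]; order=1
step 2: dequeue 0; queue=[2,3,4,5]; order=1,0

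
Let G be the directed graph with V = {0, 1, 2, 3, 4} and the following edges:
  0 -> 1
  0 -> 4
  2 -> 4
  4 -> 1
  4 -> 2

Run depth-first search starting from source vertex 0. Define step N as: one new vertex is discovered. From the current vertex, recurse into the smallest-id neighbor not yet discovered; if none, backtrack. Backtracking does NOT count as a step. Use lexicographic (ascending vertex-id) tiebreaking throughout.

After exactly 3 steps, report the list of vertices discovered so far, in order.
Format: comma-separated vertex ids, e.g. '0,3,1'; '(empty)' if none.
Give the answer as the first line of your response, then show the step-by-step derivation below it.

0,1,4

step 1: discover 0; path=0; order=0
step 2: discover 1; path=0>1; order=0,1
step 3: discover 4; path=0>4; order=0,1,4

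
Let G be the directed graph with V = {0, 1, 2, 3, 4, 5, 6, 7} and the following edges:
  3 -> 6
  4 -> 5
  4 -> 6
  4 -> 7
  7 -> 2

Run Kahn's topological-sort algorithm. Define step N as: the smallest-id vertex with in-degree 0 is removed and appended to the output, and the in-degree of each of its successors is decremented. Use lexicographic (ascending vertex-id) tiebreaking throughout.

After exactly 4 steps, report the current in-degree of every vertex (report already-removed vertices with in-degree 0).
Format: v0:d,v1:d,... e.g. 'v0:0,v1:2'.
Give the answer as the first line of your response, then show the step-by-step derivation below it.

v0:0,v1:0,v2:1,v3:0,v4:0,v5:0,v6:0,v7:0

step 1: output 0; order=[0]; indeg=(0,0,1,0,0,1,2,1)
step 2: output 1; order=[0,1]; indeg=(0,0,1,0,0,1,2,1)
step 3: output 3; order=[0,1,3]; indeg=(0,0,1,0,0,1,1,1)
step 4: output 4; order=[0,1,3,4]; indeg=(0,0,1,0,0,0,0,0)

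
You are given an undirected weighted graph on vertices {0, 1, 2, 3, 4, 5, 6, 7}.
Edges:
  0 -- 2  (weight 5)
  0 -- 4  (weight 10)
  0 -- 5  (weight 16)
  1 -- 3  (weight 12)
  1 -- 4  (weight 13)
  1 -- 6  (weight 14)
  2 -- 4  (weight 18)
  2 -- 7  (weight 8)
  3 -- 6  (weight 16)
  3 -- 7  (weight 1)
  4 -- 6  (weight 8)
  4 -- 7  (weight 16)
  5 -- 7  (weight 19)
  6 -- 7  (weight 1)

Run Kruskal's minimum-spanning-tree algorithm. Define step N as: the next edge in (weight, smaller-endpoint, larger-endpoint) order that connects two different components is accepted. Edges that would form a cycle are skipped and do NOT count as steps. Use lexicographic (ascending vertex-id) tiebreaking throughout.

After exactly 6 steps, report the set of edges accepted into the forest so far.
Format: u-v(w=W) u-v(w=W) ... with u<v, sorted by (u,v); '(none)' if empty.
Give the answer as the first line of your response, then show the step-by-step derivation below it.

0-2(w=5) 1-3(w=12) 2-7(w=8) 3-7(w=1) 4-6(w=8) 6-7(w=1)

step 1: add edge 3-7 (w=1); MST = {3-7(w=1)}
step 2: add edge 6-7 (w=1); MST = {3-7(w=1) 6-7(w=1)}
step 3: add edge 0-2 (w=5); MST = {0-2(w=5) 3-7(w=1) 6-7(w=1)}
step 4: add edge 2-7 (w=8); MST = {0-2(w=5) 2-7(w=8) 3-7(w=1) 6-7(w=1)}
step 5: add edge 4-6 (w=8); MST = {0-2(w=5) 2-7(w=8) 3-7(w=1) 4-6(w=8) 6-7(w=1)}
step 6: add edge 1-3 (w=12); MST = {0-2(w=5) 1-3(w=12) 2-7(w=8) 3-7(w=1) 4-6(w=8) 6-7(w=1)}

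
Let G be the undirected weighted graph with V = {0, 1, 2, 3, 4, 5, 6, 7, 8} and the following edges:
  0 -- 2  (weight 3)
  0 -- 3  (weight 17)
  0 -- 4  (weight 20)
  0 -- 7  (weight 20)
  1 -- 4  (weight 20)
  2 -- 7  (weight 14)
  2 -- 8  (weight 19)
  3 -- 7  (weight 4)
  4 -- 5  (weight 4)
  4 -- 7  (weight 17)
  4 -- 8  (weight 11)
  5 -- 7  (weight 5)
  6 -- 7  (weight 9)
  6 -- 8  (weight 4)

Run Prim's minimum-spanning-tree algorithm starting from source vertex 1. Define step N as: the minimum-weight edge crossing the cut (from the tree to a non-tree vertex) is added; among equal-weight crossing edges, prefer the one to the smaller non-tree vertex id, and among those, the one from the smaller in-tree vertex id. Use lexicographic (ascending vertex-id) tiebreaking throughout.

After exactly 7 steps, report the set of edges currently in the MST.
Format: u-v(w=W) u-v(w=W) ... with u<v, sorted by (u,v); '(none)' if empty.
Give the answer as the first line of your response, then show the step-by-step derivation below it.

1-4(w=20) 2-7(w=14) 3-7(w=4) 4-5(w=4) 5-7(w=5) 6-7(w=9) 6-8(w=4)

step 1: add edge 1-4 (w=20); MST = {1-4(w=20)}
step 2: add edge 4-5 (w=4); MST = {1-4(w=20) 4-5(w=4)}
step 3: add edge 5-7 (w=5); MST = {1-4(w=20) 4-5(w=4) 5-7(w=5)}
step 4: add edge 3-7 (w=4); MST = {1-4(w=20) 3-7(w=4) 4-5(w=4) 5-7(w=5)}
step 5: add edge 6-7 (w=9); MST = {1-4(w=20) 3-7(w=4) 4-5(w=4) 5-7(w=5) 6-7(w=9)}
step 6: add edge 6-8 (w=4); MST = {1-4(w=20) 3-7(w=4) 4-5(w=4) 5-7(w=5) 6-7(w=9) 6-8(w=4)}
step 7: add edge 2-7 (w=14); MST = {1-4(w=20) 2-7(w=14) 3-7(w=4) 4-5(w=4) 5-7(w=5) 6-7(w=9) 6-8(w=4)}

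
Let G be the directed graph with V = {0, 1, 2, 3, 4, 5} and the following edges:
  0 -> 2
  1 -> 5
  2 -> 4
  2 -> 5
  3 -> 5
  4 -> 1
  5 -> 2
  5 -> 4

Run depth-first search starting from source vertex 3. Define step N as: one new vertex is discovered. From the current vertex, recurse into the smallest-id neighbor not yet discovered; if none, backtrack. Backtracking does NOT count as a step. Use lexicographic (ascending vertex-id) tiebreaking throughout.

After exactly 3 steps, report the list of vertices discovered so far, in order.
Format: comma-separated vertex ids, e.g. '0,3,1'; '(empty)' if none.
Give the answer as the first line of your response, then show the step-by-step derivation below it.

3,5,2

step 1: discover 3; path=3; order=3
step 2: discover 5; path=3>5; order=3,5
step 3: discover 2; path=3>5>2; order=3,5,2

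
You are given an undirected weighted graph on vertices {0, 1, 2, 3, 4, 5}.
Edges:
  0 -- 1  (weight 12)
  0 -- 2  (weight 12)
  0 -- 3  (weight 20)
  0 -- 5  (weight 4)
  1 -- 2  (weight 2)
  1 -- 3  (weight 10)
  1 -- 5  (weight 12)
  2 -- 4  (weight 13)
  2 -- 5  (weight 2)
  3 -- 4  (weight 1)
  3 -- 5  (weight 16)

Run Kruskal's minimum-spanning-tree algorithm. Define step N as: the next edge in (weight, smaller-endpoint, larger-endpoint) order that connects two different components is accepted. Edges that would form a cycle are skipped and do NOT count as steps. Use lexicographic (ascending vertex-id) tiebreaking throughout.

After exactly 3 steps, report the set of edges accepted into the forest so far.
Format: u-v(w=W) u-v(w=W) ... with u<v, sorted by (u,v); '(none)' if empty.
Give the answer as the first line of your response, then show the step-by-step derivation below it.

1-2(w=2) 2-5(w=2) 3-4(w=1)

step 1: add edge 3-4 (w=1); MST = {3-4(w=1)}
step 2: add edge 1-2 (w=2); MST = {1-2(w=2) 3-4(w=1)}
step 3: add edge 2-5 (w=2); MST = {1-2(w=2) 2-5(w=2) 3-4(w=1)}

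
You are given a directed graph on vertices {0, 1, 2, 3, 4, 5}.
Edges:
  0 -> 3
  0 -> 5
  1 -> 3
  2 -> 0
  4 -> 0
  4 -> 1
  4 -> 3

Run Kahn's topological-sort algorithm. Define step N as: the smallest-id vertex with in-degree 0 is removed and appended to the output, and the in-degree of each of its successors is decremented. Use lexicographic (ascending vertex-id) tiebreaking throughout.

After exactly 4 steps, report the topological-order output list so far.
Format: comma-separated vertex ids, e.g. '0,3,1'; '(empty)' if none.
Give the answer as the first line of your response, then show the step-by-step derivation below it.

2,4,0,1

step 1: output 2; order=[2]; indeg=(1,1,0,3,0,1)
step 2: output 4; order=[2,4]; indeg=(0,0,0,2,0,1)
step 3: output 0; order=[2,4,0]; indeg=(0,0,0,1,0,0)
step 4: output 1; order=[2,4,0,1]; indeg=(0,0,0,0,0,0)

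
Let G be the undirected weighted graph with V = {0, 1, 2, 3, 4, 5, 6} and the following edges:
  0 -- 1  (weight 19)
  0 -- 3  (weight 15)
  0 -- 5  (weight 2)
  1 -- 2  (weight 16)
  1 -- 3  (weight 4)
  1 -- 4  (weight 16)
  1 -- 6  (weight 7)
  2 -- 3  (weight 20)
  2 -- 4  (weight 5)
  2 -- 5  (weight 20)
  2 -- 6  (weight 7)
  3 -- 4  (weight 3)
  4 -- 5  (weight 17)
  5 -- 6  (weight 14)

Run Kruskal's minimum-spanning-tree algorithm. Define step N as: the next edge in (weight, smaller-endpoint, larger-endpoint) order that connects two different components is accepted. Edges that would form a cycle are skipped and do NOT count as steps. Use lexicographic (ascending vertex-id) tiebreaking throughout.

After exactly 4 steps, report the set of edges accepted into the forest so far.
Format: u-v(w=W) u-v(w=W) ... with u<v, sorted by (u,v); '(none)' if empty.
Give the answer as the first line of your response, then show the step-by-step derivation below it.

0-5(w=2) 1-3(w=4) 2-4(w=5) 3-4(w=3)

step 1: add edge 0-5 (w=2); MST = {0-5(w=2)}
step 2: add edge 3-4 (w=3); MST = {0-5(w=2) 3-4(w=3)}
step 3: add edge 1-3 (w=4); MST = {0-5(w=2) 1-3(w=4) 3-4(w=3)}
step 4: add edge 2-4 (w=5); MST = {0-5(w=2) 1-3(w=4) 2-4(w=5) 3-4(w=3)}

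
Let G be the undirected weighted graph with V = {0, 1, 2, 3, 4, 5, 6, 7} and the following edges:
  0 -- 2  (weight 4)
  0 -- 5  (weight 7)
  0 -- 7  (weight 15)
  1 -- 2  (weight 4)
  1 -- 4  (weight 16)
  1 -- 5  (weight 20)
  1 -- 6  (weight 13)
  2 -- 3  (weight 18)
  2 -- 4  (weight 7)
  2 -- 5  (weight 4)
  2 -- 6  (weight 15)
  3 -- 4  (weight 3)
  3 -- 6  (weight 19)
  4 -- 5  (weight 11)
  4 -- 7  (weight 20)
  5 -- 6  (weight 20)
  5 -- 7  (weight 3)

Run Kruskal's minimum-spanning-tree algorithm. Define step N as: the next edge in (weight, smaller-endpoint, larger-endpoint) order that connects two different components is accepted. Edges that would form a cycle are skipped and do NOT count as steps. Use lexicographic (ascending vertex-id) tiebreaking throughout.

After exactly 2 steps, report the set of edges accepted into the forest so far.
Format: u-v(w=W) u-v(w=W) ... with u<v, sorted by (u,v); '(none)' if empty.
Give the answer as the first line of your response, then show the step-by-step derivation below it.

3-4(w=3) 5-7(w=3)

step 1: add edge 3-4 (w=3); MST = {3-4(w=3)}
step 2: add edge 5-7 (w=3); MST = {3-4(w=3) 5-7(w=3)}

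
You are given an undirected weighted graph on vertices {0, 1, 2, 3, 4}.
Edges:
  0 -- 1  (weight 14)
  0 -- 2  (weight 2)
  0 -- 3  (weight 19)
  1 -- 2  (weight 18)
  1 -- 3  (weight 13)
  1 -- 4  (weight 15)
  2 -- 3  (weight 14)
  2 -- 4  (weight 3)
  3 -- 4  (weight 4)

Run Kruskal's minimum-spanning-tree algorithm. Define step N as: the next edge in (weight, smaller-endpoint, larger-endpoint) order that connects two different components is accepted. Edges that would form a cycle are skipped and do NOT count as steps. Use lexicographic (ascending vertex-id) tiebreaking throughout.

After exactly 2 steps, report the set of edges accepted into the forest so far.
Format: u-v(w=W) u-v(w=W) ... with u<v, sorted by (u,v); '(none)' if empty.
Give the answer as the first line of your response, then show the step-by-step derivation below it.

0-2(w=2) 2-4(w=3)

step 1: add edge 0-2 (w=2); MST = {0-2(w=2)}
step 2: add edge 2-4 (w=3); MST = {0-2(w=2) 2-4(w=3)}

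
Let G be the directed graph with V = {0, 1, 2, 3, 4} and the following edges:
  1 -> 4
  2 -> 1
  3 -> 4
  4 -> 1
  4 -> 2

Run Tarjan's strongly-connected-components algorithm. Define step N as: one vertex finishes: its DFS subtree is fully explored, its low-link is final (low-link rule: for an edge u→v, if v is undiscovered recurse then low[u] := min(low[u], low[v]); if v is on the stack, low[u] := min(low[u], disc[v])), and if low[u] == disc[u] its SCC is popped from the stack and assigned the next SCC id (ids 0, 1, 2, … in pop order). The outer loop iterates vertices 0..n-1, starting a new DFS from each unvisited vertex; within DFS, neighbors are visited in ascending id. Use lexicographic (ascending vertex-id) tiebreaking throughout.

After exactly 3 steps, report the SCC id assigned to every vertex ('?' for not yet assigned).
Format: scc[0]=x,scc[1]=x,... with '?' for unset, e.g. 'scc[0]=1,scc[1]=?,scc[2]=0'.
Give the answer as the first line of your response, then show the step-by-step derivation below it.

scc[0]=0,scc[1]=?,scc[2]=?,scc[3]=?,scc[4]=?

step 1: low=(low[0]=0,low[1]=?,low[2]=?,low[3]=?,low[4]=?); scc=(scc[0]=0,scc[1]=?,scc[2]=?,scc[3]=?,scc[4]=?)
step 2: low=(low[0]=0,low[1]=1,low[2]=1,low[3]=?,low[4]=1); scc=(scc[0]=0,scc[1]=?,scc[2]=?,scc[3]=?,scc[4]=?)
step 3: low=(low[0]=0,low[1]=1,low[2]=1,low[3]=?,low[4]=1); scc=(scc[0]=0,scc[1]=?,scc[2]=?,scc[3]=?,scc[4]=?)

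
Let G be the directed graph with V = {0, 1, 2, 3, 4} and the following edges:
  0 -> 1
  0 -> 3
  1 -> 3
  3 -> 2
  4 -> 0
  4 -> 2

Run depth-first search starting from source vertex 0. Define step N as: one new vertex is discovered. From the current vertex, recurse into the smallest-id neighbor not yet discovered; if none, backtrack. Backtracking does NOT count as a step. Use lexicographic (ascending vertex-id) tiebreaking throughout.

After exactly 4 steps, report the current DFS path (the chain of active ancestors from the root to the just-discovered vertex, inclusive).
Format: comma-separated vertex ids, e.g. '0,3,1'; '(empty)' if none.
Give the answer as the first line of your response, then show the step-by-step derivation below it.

0,1,3,2

step 1: discover 0; path=0; order=0
step 2: discover 1; path=0>1; order=0,1
step 3: discover 3; path=0>1>3; order=0,1,3
step 4: discover 2; path=0>1>3>2; order=0,1,3,2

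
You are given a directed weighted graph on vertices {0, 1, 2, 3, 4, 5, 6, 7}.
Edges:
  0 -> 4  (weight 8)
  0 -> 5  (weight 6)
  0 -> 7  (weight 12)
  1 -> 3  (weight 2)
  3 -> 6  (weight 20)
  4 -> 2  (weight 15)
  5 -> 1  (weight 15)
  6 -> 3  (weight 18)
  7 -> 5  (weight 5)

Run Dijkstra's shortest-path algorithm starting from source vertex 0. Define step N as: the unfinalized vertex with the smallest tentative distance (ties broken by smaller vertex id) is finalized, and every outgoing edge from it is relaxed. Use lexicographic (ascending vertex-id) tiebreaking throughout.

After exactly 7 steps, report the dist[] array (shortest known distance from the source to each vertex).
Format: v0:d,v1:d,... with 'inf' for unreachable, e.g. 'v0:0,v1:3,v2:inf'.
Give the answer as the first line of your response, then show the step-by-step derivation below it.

v0:0,v1:21,v2:23,v3:23,v4:8,v5:6,v6:43,v7:12

step 1: dist = v0:0,v1:inf,v2:inf,v3:inf,v4:8,v5:6,v6:inf,v7:12
step 2: dist = v0:0,v1:21,v2:inf,v3:inf,v4:8,v5:6,v6:inf,v7:12
step 3: dist = v0:0,v1:21,v2:23,v3:inf,v4:8,v5:6,v6:inf,v7:12
step 4: dist = v0:0,v1:21,v2:23,v3:inf,v4:8,v5:6,v6:inf,v7:12
step 5: dist = v0:0,v1:21,v2:23,v3:23,v4:8,v5:6,v6:inf,v7:12
step 6: dist = v0:0,v1:21,v2:23,v3:23,v4:8,v5:6,v6:inf,v7:12
step 7: dist = v0:0,v1:21,v2:23,v3:23,v4:8,v5:6,v6:43,v7:12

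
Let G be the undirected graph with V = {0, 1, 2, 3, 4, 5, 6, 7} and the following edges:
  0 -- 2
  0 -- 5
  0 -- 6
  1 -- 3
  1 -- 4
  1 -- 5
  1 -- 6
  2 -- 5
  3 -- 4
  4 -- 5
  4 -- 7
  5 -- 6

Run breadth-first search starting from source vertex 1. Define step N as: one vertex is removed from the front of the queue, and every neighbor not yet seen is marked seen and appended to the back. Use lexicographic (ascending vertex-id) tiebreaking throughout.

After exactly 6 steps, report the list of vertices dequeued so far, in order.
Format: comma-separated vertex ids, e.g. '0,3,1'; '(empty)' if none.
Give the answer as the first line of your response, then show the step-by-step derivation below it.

1,3,4,5,6,7

step 1: dequeue 1; queue=[3,4,5,6]; order=1
step 2: dequeue 3; queue=[4,5,6]; order=1,3
step 3: dequeue 4; queue=[5,6,7]; order=1,3,4
step 4: dequeue 5; queue=[6,7,0,2]; order=1,3,4,5
step 5: dequeue 6; queue=[7,0,2]; order=1,3,4,5,6
step 6: dequeue 7; queue=[0,2]; order=1,3,4,5,6,7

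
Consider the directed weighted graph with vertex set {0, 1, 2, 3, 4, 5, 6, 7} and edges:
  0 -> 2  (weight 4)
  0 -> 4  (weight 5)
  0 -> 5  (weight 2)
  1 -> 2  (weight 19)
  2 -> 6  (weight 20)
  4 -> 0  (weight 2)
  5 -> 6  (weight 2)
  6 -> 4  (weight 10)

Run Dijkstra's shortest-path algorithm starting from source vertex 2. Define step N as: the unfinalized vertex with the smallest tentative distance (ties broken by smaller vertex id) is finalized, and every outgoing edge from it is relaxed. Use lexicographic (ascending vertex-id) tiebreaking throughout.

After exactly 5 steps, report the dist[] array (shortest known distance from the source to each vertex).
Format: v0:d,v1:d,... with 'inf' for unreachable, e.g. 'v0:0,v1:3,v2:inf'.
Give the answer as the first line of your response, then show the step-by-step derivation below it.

v0:32,v1:inf,v2:0,v3:inf,v4:30,v5:34,v6:20,v7:inf

step 1: dist = v0:inf,v1:inf,v2:0,v3:inf,v4:inf,v5:inf,v6:20,v7:inf
step 2: dist = v0:inf,v1:inf,v2:0,v3:inf,v4:30,v5:inf,v6:20,v7:inf
step 3: dist = v0:32,v1:inf,v2:0,v3:inf,v4:30,v5:inf,v6:20,v7:inf
step 4: dist = v0:32,v1:inf,v2:0,v3:inf,v4:30,v5:34,v6:20,v7:inf
step 5: dist = v0:32,v1:inf,v2:0,v3:inf,v4:30,v5:34,v6:20,v7:inf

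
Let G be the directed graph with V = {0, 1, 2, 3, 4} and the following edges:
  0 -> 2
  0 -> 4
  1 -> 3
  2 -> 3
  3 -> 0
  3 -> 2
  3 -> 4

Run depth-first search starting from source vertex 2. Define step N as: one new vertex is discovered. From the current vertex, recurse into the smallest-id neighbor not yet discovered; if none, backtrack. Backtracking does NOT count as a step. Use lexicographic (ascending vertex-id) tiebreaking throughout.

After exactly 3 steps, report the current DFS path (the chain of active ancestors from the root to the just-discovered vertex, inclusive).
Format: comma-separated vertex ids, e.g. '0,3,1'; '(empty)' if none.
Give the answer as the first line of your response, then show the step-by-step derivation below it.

2,3,0

step 1: discover 2; path=2; order=2
step 2: discover 3; path=2>3; order=2,3
step 3: discover 0; path=2>3>0; order=2,3,0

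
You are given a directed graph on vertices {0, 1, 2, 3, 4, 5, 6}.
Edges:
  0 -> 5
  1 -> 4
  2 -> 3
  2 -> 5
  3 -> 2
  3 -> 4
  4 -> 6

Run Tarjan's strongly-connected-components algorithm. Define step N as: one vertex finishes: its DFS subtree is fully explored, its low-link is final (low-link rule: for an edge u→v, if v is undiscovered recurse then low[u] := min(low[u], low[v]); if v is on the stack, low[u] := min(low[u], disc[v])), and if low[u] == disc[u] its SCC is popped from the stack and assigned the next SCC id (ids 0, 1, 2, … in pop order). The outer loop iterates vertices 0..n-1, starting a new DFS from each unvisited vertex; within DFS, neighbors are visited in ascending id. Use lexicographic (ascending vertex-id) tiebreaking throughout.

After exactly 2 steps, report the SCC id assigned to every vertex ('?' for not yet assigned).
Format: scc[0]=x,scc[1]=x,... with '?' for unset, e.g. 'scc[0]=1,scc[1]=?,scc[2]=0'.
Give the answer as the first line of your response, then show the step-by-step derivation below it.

scc[0]=1,scc[1]=?,scc[2]=?,scc[3]=?,scc[4]=?,scc[5]=0,scc[6]=?

step 1: low=(low[0]=0,low[1]=?,low[2]=?,low[3]=?,low[4]=?,low[5]=1,low[6]=?); scc=(scc[0]=?,scc[1]=?,scc[2]=?,scc[3]=?,scc[4]=?,scc[5]=0,scc[6]=?)
step 2: low=(low[0]=0,low[1]=?,low[2]=?,low[3]=?,low[4]=?,low[5]=1,low[6]=?); scc=(scc[0]=1,scc[1]=?,scc[2]=?,scc[3]=?,scc[4]=?,scc[5]=0,scc[6]=?)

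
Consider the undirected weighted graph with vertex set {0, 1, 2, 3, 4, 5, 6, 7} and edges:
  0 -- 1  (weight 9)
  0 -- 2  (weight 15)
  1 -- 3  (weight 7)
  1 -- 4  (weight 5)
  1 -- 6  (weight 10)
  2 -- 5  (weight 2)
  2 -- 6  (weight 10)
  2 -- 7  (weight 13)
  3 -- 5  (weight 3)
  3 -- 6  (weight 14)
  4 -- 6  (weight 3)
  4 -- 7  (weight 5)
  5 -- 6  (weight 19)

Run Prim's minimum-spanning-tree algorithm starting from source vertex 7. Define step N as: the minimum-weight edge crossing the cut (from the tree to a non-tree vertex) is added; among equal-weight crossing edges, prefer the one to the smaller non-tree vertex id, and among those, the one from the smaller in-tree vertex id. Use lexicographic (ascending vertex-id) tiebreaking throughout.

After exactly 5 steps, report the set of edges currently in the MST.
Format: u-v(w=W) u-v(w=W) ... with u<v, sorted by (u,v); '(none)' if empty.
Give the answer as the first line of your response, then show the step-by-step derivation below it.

1-3(w=7) 1-4(w=5) 3-5(w=3) 4-6(w=3) 4-7(w=5)

step 1: add edge 4-7 (w=5); MST = {4-7(w=5)}
step 2: add edge 4-6 (w=3); MST = {4-6(w=3) 4-7(w=5)}
step 3: add edge 1-4 (w=5); MST = {1-4(w=5) 4-6(w=3) 4-7(w=5)}
step 4: add edge 1-3 (w=7); MST = {1-3(w=7) 1-4(w=5) 4-6(w=3) 4-7(w=5)}
step 5: add edge 3-5 (w=3); MST = {1-3(w=7) 1-4(w=5) 3-5(w=3) 4-6(w=3) 4-7(w=5)}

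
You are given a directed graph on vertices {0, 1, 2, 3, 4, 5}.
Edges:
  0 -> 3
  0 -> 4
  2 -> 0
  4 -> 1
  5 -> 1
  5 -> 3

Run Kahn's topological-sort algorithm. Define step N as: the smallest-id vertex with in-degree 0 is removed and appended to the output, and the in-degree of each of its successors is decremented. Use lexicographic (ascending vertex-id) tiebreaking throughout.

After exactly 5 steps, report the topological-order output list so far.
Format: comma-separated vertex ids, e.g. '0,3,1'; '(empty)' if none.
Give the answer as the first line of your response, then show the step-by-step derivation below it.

2,0,4,5,1

step 1: output 2; order=[2]; indeg=(0,2,0,2,1,0)
step 2: output 0; order=[2,0]; indeg=(0,2,0,1,0,0)
step 3: output 4; order=[2,0,4]; indeg=(0,1,0,1,0,0)
step 4: output 5; order=[2,0,4,5]; indeg=(0,0,0,0,0,0)
step 5: output 1; order=[2,0,4,5,1]; indeg=(0,0,0,0,0,0)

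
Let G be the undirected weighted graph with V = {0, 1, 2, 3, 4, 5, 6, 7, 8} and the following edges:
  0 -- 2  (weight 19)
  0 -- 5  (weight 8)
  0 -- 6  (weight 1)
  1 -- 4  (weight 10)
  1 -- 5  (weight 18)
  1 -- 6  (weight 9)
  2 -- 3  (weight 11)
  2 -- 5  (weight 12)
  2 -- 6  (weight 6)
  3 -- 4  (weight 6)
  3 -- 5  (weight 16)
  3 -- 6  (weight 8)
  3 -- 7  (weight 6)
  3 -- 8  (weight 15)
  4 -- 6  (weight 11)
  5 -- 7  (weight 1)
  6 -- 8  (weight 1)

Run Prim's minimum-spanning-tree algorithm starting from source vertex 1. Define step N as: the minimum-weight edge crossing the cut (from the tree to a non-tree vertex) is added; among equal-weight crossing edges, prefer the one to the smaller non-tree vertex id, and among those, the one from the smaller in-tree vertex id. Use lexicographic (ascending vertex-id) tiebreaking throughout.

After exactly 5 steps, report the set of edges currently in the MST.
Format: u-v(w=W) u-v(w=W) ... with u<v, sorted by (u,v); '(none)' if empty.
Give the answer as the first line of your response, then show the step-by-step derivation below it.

0-6(w=1) 1-6(w=9) 2-6(w=6) 3-6(w=8) 6-8(w=1)

step 1: add edge 1-6 (w=9); MST = {1-6(w=9)}
step 2: add edge 0-6 (w=1); MST = {0-6(w=1) 1-6(w=9)}
step 3: add edge 6-8 (w=1); MST = {0-6(w=1) 1-6(w=9) 6-8(w=1)}
step 4: add edge 2-6 (w=6); MST = {0-6(w=1) 1-6(w=9) 2-6(w=6) 6-8(w=1)}
step 5: add edge 3-6 (w=8); MST = {0-6(w=1) 1-6(w=9) 2-6(w=6) 3-6(w=8) 6-8(w=1)}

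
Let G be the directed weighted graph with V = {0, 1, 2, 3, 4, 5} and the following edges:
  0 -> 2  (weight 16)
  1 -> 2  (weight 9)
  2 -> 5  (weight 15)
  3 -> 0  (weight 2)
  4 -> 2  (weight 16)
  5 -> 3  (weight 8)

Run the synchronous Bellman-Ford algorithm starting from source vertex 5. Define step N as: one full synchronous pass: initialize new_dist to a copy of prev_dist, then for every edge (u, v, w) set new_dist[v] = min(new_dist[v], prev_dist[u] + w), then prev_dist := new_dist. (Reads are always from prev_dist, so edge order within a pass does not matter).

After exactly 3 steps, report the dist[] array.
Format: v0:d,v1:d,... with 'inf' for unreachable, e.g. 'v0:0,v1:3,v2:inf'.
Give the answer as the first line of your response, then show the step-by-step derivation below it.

v0:10,v1:inf,v2:26,v3:8,v4:inf,v5:0

step 1: dist = v0:inf,v1:inf,v2:inf,v3:8,v4:inf,v5:0
step 2: dist = v0:10,v1:inf,v2:inf,v3:8,v4:inf,v5:0
step 3: dist = v0:10,v1:inf,v2:26,v3:8,v4:inf,v5:0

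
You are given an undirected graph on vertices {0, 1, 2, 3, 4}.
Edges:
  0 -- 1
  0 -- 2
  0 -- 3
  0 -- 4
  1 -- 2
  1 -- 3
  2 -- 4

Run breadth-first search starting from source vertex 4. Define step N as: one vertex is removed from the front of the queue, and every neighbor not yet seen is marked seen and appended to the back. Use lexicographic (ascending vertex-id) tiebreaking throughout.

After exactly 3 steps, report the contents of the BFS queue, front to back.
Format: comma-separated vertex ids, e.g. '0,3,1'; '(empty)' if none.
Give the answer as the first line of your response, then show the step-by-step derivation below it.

1,3

step 1: dequeue 4; queue=[0,2]; order=4
step 2: dequeue 0; queue=[2,1,3]; order=4,0
step 3: dequeue 2; queue=[1,3]; order=4,0,2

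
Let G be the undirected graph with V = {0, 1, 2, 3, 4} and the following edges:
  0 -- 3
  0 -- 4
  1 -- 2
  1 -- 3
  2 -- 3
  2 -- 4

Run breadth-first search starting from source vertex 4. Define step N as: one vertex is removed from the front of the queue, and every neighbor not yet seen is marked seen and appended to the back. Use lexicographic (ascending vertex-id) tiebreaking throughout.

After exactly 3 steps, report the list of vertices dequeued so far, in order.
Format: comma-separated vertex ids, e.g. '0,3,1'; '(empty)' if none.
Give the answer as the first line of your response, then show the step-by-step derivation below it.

4,0,2

step 1: dequeue 4; queue=[0,2]; order=4
step 2: dequeue 0; queue=[2,3]; order=4,0
step 3: dequeue 2; queue=[3,1]; order=4,0,2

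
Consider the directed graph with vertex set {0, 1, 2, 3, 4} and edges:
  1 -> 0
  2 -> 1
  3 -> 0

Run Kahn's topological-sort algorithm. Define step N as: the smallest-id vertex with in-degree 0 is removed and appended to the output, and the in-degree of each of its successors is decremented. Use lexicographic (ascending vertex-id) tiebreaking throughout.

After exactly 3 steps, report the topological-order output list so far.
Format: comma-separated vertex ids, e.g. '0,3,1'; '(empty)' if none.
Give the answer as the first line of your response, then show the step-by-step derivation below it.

2,1,3

step 1: output 2; order=[2]; indeg=(2,0,0,0,0)
step 2: output 1; order=[2,1]; indeg=(1,0,0,0,0)
step 3: output 3; order=[2,1,3]; indeg=(0,0,0,0,0)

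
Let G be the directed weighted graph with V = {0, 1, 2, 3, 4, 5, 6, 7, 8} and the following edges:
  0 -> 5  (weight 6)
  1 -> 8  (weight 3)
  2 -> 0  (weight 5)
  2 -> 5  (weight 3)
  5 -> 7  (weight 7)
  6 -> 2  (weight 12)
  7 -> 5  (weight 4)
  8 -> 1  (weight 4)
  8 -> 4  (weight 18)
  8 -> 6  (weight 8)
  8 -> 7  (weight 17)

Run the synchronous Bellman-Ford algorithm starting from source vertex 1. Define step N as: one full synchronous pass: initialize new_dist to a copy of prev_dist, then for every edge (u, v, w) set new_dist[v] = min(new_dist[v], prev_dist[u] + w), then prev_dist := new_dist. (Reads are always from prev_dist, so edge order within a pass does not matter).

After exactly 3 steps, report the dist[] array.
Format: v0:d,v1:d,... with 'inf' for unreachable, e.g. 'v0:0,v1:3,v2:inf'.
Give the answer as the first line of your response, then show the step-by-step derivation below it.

v0:inf,v1:0,v2:23,v3:inf,v4:21,v5:24,v6:11,v7:20,v8:3

step 1: dist = v0:inf,v1:0,v2:inf,v3:inf,v4:inf,v5:inf,v6:inf,v7:inf,v8:3
step 2: dist = v0:inf,v1:0,v2:inf,v3:inf,v4:21,v5:inf,v6:11,v7:20,v8:3
step 3: dist = v0:inf,v1:0,v2:23,v3:inf,v4:21,v5:24,v6:11,v7:20,v8:3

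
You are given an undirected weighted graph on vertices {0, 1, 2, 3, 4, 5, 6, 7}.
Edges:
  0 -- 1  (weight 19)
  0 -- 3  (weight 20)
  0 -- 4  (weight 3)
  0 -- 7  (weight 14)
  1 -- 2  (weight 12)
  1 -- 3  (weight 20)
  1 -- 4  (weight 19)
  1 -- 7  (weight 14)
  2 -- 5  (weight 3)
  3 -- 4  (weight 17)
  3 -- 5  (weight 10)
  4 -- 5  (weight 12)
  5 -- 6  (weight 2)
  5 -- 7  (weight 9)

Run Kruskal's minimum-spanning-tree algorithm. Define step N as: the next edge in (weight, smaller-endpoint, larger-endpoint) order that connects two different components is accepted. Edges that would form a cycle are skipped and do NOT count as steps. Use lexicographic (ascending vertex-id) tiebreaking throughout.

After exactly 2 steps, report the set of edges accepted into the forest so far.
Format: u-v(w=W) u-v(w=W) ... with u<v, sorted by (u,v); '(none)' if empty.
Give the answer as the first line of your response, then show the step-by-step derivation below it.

0-4(w=3) 5-6(w=2)

step 1: add edge 5-6 (w=2); MST = {5-6(w=2)}
step 2: add edge 0-4 (w=3); MST = {0-4(w=3) 5-6(w=2)}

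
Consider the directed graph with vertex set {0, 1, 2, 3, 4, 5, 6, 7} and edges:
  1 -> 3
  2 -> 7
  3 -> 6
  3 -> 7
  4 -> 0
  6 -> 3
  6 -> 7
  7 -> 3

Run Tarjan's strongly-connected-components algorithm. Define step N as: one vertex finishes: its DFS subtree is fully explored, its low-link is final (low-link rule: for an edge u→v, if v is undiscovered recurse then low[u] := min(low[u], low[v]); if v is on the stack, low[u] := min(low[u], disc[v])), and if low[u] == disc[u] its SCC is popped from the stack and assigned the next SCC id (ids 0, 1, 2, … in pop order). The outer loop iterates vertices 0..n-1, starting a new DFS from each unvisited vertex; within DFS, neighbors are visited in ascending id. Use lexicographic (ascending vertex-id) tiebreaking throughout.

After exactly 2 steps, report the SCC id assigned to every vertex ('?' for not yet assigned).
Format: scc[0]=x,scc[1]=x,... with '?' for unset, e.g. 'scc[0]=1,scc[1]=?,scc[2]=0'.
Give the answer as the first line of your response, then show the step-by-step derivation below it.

scc[0]=0,scc[1]=?,scc[2]=?,scc[3]=?,scc[4]=?,scc[5]=?,scc[6]=?,scc[7]=?

step 1: low=(low[0]=0,low[1]=?,low[2]=?,low[3]=?,low[4]=?,low[5]=?,low[6]=?,low[7]=?); scc=(scc[0]=0,scc[1]=?,scc[2]=?,scc[3]=?,scc[4]=?,scc[5]=?,scc[6]=?,scc[7]=?)
step 2: low=(low[0]=0,low[1]=1,low[2]=?,low[3]=2,low[4]=?,low[5]=?,low[6]=2,low[7]=2); scc=(scc[0]=0,scc[1]=?,scc[2]=?,scc[3]=?,scc[4]=?,scc[5]=?,scc[6]=?,scc[7]=?)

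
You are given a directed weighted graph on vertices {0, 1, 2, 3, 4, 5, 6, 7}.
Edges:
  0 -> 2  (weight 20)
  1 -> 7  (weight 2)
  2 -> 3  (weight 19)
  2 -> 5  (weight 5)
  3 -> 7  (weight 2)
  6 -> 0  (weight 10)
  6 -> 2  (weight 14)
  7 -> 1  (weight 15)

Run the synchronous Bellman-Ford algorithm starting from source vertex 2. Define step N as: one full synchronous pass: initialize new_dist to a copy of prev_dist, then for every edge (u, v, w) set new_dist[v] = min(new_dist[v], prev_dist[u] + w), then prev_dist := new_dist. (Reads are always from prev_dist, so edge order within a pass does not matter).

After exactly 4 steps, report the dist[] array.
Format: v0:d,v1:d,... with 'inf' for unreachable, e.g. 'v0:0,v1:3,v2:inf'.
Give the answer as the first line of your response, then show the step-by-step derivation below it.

v0:inf,v1:36,v2:0,v3:19,v4:inf,v5:5,v6:inf,v7:21

step 1: dist = v0:inf,v1:inf,v2:0,v3:19,v4:inf,v5:5,v6:inf,v7:inf
step 2: dist = v0:inf,v1:inf,v2:0,v3:19,v4:inf,v5:5,v6:inf,v7:21
step 3: dist = v0:inf,v1:36,v2:0,v3:19,v4:inf,v5:5,v6:inf,v7:21
step 4: dist = v0:inf,v1:36,v2:0,v3:19,v4:inf,v5:5,v6:inf,v7:21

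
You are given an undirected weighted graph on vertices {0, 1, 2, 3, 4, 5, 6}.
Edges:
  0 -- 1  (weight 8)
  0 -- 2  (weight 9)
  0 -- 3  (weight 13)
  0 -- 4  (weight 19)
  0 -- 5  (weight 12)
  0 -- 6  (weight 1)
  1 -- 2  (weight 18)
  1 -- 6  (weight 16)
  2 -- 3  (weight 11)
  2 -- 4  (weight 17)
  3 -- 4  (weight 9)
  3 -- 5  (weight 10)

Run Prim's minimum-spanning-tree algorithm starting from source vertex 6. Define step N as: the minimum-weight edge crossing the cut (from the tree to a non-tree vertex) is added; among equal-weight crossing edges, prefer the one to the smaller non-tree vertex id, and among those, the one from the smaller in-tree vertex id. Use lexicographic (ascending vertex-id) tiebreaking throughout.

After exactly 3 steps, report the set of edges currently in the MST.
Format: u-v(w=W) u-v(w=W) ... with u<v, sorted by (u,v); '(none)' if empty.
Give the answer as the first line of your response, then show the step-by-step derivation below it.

0-1(w=8) 0-2(w=9) 0-6(w=1)

step 1: add edge 0-6 (w=1); MST = {0-6(w=1)}
step 2: add edge 0-1 (w=8); MST = {0-1(w=8) 0-6(w=1)}
step 3: add edge 0-2 (w=9); MST = {0-1(w=8) 0-2(w=9) 0-6(w=1)}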